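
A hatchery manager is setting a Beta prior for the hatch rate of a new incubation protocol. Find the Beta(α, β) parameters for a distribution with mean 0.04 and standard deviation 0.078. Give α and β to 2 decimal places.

First σ² = 0.006084. Setting α = μn, β = (1−μ)n with n = α+β,
μ(1−μ)/(n+1) = 0.006084 ⇒ n+1 = 0.0384/0.006084 = 6.3116 ⇒ n = 5.3116.
Hence α = 0.04×5.3116 = 0.21, β = 0.96×5.3116 = 5.10.

α = 0.21, β = 5.10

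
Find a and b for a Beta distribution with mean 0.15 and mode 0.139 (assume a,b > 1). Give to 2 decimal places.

a = 9.85, b = 55.79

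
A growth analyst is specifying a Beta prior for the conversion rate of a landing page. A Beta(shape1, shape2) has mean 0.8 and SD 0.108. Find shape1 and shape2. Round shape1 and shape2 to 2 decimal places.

shape1 = 10.17, shape2 = 2.54

σ² = 0.108² = 0.011664.
With s = shape1+shape2, Var = μ(1−μ)/(s+1), so s+1 = (0.8×0.2)/0.011664 = 13.7174 and s = 12.7174.
shape1 = μs = 10.17, shape2 = (1−μ)s = 2.54.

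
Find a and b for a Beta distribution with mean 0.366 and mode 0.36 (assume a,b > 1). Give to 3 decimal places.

a = 17.080, b = 29.587

With s = a+b: μ = a/s and mode = (a−1)/(s−2). Eliminating a = μs,
μs − 1 = m(s−2) ⇒ s(μ−m) = 1−2m ⇒ s = 0.28/0.006 = 46.6667.
So a = μs = 17.080, b = (1−μ)s = 29.587.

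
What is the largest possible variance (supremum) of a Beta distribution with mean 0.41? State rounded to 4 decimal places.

For fixed mean μ the Beta variance is μ(1−μ)/(α+β+1), increasing as α+β decreases.
Its least upper bound (not attained) is μ(1−μ) = 0.41·0.59 = 0.2419.

0.2419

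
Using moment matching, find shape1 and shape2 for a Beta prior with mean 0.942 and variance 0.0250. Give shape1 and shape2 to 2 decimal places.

Write ν = shape1+shape2; then shape1 = μν and Var = μ(1−μ)/(ν+1).
ν = μ(1−μ)/Var − 1 = 0.054636/0.0250 − 1 = 1.1854.
shape1 = 0.942·1.1854 = 1.12, shape2 = 0.058·1.1854 = 0.07.

shape1 = 1.12, shape2 = 0.07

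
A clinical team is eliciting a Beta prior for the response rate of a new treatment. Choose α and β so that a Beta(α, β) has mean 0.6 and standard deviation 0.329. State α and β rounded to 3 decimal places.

α = 0.730, β = 0.487

σ² = 0.329² = 0.108241.
With s = α+β, Var = μ(1−μ)/(s+1), so s+1 = (0.6×0.4)/0.108241 = 2.2173 and s = 1.2173.
α = μs = 0.730, β = (1−μ)s = 0.487.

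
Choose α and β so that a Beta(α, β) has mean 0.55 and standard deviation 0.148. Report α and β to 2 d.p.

α = 5.66, β = 4.63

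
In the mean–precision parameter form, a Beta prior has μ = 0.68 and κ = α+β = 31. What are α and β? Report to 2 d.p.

α = 21.08, β = 9.92

α = μκ = 0.68×31 = 21.08 and β = (1−μ)κ = 0.32×31 = 9.92.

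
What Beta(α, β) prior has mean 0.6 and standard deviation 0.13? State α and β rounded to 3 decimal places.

α = 7.921, β = 5.280

σ² = 0.13² = 0.0169.
With s = α+β, Var = μ(1−μ)/(s+1), so s+1 = (0.6×0.4)/0.0169 = 14.2012 and s = 13.2012.
α = μs = 7.921, β = (1−μ)s = 5.280.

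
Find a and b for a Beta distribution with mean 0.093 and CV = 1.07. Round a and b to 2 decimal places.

σ = CV·μ = 1.07×0.093 = 0.09951, so σ² = 0.009902.
s+1 = μ(1−μ)/σ² = 0.084351/0.009902 = 8.5184, so s = a+b = 7.5184.
a = μs = 0.70, b = (1−μ)s = 6.82.

a = 0.70, b = 6.82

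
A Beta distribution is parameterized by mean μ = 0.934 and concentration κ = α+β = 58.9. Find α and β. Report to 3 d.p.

Split κ in proportion μ : (1−μ): α = 0.934·58.9 = 55.013, β = 58.9 − 55.013 = 3.887.

α = 55.013, β = 3.887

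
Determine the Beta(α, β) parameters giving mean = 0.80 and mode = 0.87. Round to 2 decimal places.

Let s = α+β. Mean gives α = μs = 0.80s; mode gives (α−1)/(s−2) = 0.87.
Substituting: 0.80s − 1 = 0.87(s−2) = 0.87s − 1.74, so -0.07s = -0.74 and s = 10.5714.
Then α = 0.80×10.5714 = 8.46 and β = s−α = 2.11.

α = 8.46, β = 2.11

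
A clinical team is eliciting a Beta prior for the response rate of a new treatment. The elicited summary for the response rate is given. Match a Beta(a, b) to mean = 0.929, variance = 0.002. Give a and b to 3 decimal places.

a = 29.709, b = 2.271

Write ν = a+b; then a = μν and Var = μ(1−μ)/(ν+1).
ν = μ(1−μ)/Var − 1 = 0.065959/0.002 − 1 = 31.9795.
a = 0.929·31.9795 = 29.709, b = 0.071·31.9795 = 2.271.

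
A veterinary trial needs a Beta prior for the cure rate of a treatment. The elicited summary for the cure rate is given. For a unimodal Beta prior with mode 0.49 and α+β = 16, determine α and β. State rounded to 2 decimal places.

Since the density peak of Beta(α,β) is at (α−1)/(α+β−2),
α = 1 + 0.49(16−2) = 7.86 and β = 16 − 7.86 = 8.14.

α = 7.86, β = 8.14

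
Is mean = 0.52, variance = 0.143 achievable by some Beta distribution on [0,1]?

Yes

For any Beta, Var(X) < E[X]·(1−E[X]).
Here μ(1−μ) = 0.52×0.48 = 0.2496, and 0.143 < 0.2496.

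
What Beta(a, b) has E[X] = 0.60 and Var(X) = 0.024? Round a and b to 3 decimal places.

a = 5.400, b = 3.600

Let s = a+b. The Beta variance is μ(1−μ)/(s+1).
So s+1 = μ(1−μ)/σ² = (0.60×0.40)/0.024 = 0.2400/0.024 = 10.0000, giving s = 9.0000.
Then a = μs = 0.60×9.0000 = 5.400 and b = (1−μ)s = 0.40×9.0000 = 3.600.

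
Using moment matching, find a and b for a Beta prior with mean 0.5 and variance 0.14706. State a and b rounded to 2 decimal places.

Let s = a+b. The Beta variance is μ(1−μ)/(s+1).
So s+1 = μ(1−μ)/σ² = (0.5×0.5)/0.14706 = 0.25/0.14706 = 1.7000, giving s = 0.7000.
Then a = μs = 0.5×0.7000 = 0.35 and b = (1−μ)s = 0.5×0.7000 = 0.35.

a = 0.35, b = 0.35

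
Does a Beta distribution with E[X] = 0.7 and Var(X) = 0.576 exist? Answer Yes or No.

No

A Beta with mean μ has variance μ(1−μ)/(α+β+1) < μ(1−μ).
Here μ(1−μ) = 0.7×0.3 = 0.21, and 0.576 ≥ 0.21.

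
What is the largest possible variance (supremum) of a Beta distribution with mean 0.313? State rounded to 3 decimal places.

0.215

Var = μ(1−μ)/(α+β+1), which approaches μ(1−μ) as α+β → 0.
So the supremum is μ(1−μ) = 0.313×0.687 = 0.215.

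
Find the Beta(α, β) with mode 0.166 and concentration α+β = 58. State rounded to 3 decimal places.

α = 10.296, β = 47.704

Mode = (α−1)/(κ−2) with κ = α+β, so α−1 = 0.166·56 = 9.296.
α = 10.296; β = κ − α = 47.704.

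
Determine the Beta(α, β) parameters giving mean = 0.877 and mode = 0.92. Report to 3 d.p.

α = 17.132, β = 2.403

With s = α+β: μ = α/s and mode = (α−1)/(s−2). Eliminating α = μs,
μs − 1 = m(s−2) ⇒ s(μ−m) = 1−2m ⇒ s = -0.84/-0.043 = 19.5349.
So α = μs = 17.132, β = (1−μ)s = 2.403.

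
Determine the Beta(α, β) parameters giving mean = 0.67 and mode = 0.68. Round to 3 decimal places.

α = 24.120, β = 11.880

With s = α+β: μ = α/s and mode = (α−1)/(s−2). Eliminating α = μs,
μs − 1 = m(s−2) ⇒ s(μ−m) = 1−2m ⇒ s = -0.36/-0.01 = 36.0000.
So α = μs = 24.120, β = (1−μ)s = 11.880.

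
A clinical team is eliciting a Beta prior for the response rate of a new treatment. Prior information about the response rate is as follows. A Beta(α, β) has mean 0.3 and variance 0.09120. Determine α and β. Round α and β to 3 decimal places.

α = 0.391, β = 0.912

By moment matching, α+β = μ(1−μ)/σ² − 1 = (0.3·0.7)/0.09120 − 1 = 2.3026 − 1 = 1.3026.
Since α/(α+β) = μ, α = 0.3·1.3026 = 0.391 and β = 0.7·1.3026 = 0.912.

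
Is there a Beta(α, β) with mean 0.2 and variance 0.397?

No

A Beta with mean μ has variance μ(1−μ)/(α+β+1) < μ(1−μ).
Here μ(1−μ) = 0.2×0.8 = 0.16, and 0.397 ≥ 0.16.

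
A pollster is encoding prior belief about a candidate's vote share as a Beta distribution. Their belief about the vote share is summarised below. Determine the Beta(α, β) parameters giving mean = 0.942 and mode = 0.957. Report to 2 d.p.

With s = α+β: μ = α/s and mode = (α−1)/(s−2). Eliminating α = μs,
μs − 1 = m(s−2) ⇒ s(μ−m) = 1−2m ⇒ s = -0.914/-0.015 = 60.9333.
So α = μs = 57.40, β = (1−μ)s = 3.53.

α = 57.40, β = 3.53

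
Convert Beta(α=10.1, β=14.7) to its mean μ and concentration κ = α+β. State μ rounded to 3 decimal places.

κ = α+β = 10.1+14.7 = 24.8; μ = α/κ = 10.1/24.8 = 0.407.

μ = 0.407, κ = 24.8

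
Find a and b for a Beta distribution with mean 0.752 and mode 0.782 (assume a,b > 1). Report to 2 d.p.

Let s = a+b. Mean gives a = μs = 0.752s; mode gives (a−1)/(s−2) = 0.782.
Substituting: 0.752s − 1 = 0.782(s−2) = 0.782s − 1.564, so -0.030s = -0.564 and s = 18.8000.
Then a = 0.752×18.8000 = 14.14 and b = s−a = 4.66.

a = 14.14, b = 4.66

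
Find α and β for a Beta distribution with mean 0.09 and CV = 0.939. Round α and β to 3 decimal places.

σ = CV·μ = 0.939×0.09 = 0.08451, so σ² = 0.007142.
s+1 = μ(1−μ)/σ² = 0.0819/0.007142 = 11.4675, so s = α+β = 10.4675.
α = μs = 0.942, β = (1−μ)s = 9.525.

α = 0.942, β = 9.525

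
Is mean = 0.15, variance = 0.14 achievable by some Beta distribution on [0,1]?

No

The Beta variance bound is σ² < μ(1−μ).
Here μ(1−μ) = 0.15×0.85 = 0.1275, and 0.14 ≥ 0.1275.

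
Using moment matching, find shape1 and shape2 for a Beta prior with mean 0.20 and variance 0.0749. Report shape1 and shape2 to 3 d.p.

By moment matching, shape1+shape2 = μ(1−μ)/σ² − 1 = (0.20·0.80)/0.0749 − 1 = 2.1362 − 1 = 1.1362.
Since shape1/(shape1+shape2) = μ, shape1 = 0.20·1.1362 = 0.227 and shape2 = 0.80·1.1362 = 0.909.

shape1 = 0.227, shape2 = 0.909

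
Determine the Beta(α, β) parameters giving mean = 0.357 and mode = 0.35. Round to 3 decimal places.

α = 15.300, β = 27.557

Let s = α+β. Mean gives α = μs = 0.357s; mode gives (α−1)/(s−2) = 0.35.
Substituting: 0.357s − 1 = 0.35(s−2) = 0.35s − 0.70, so 0.007s = 0.30 and s = 42.8571.
Then α = 0.357×42.8571 = 15.300 and β = s−α = 27.557.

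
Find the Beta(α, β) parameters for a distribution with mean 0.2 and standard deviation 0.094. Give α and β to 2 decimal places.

α = 3.42, β = 13.69

Variance = 0.094² = 0.008836. The moment-matching identity α+β = μ(1−μ)/Var − 1 gives
α+β = 0.16/0.008836 − 1 = 17.1077, so α = μ·17.1077 = 3.42 and β = (1−μ)·17.1077 = 13.69.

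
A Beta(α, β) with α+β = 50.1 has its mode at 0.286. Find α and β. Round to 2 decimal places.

α = 14.76, β = 35.34

Mode = (α−1)/(κ−2) with κ = α+β, so α−1 = 0.286·48.1 = 13.76.
α = 14.76; β = κ − α = 35.34.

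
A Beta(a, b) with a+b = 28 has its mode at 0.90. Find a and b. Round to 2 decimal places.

a = 24.40, b = 3.60

Since the density peak of Beta(a,b) is at (a−1)/(a+b−2),
a = 1 + 0.90(28−2) = 24.40 and b = 28 − 24.40 = 3.60.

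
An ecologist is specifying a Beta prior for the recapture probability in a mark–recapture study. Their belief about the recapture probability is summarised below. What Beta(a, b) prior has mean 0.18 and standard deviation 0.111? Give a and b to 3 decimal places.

a = 1.976, b = 9.003

Variance = 0.111² = 0.012321. The moment-matching identity a+b = μ(1−μ)/Var − 1 gives
a+b = 0.1476/0.012321 − 1 = 10.9795, so a = μ·10.9795 = 1.976 and b = (1−μ)·10.9795 = 9.003.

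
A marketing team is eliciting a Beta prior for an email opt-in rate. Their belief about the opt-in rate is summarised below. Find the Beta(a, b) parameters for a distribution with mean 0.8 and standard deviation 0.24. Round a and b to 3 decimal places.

σ² = 0.24² = 0.0576.
With s = a+b, Var = μ(1−μ)/(s+1), so s+1 = (0.8×0.2)/0.0576 = 2.7778 and s = 1.7778.
a = μs = 1.422, b = (1−μ)s = 0.356.

a = 1.422, b = 0.356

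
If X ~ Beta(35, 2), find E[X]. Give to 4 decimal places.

0.9459

The Beta mean is α/(α+β) = 35/(35+2) = 0.9459.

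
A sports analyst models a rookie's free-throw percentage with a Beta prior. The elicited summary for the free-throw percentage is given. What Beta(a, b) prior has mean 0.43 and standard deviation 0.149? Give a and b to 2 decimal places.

Variance = 0.149² = 0.022201. The moment-matching identity a+b = μ(1−μ)/Var − 1 gives
a+b = 0.2451/0.022201 − 1 = 10.0400, so a = μ·10.0400 = 4.32 and b = (1−μ)·10.0400 = 5.72.

a = 4.32, b = 5.72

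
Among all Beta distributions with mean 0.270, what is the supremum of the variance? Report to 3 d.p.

0.197

For fixed mean μ the Beta variance is μ(1−μ)/(α+β+1), increasing as α+β decreases.
Its least upper bound (not attained) is μ(1−μ) = 0.270·0.730 = 0.197.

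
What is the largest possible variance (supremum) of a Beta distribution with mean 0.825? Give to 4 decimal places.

0.1444

For fixed mean μ the Beta variance is μ(1−μ)/(α+β+1), increasing as α+β decreases.
Its least upper bound (not attained) is μ(1−μ) = 0.825·0.175 = 0.1444.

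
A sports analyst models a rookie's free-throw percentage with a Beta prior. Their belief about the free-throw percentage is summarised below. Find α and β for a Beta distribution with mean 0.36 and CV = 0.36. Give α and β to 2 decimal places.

α = 4.58, β = 8.14

σ = CV·μ = 0.36×0.36 = 0.12960, so σ² = 0.016796.
s+1 = μ(1−μ)/σ² = 0.2304/0.016796 = 13.7174, so s = α+β = 12.7174.
α = μs = 4.58, β = (1−μ)s = 8.14.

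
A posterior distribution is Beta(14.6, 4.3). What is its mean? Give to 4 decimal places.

E[X] = α/(α+β) = 14.6/18.9 = 0.7725.

0.7725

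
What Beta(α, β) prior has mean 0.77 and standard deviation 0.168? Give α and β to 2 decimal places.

α = 4.06, β = 1.21

σ² = 0.168² = 0.028224.
With s = α+β, Var = μ(1−μ)/(s+1), so s+1 = (0.77×0.23)/0.028224 = 6.2748 and s = 5.2748.
α = μs = 4.06, β = (1−μ)s = 1.21.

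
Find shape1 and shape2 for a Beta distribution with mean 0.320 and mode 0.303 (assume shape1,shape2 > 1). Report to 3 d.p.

With s = shape1+shape2: μ = shape1/s and mode = (shape1−1)/(s−2). Eliminating shape1 = μs,
μs − 1 = m(s−2) ⇒ s(μ−m) = 1−2m ⇒ s = 0.394/0.017 = 23.1765.
So shape1 = μs = 7.416, shape2 = (1−μ)s = 15.760.

shape1 = 7.416, shape2 = 15.760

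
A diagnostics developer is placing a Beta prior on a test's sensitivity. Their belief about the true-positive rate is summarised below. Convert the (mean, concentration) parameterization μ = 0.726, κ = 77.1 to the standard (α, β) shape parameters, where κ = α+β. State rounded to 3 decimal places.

Split κ in proportion μ : (1−μ): α = 0.726·77.1 = 55.975, β = 77.1 − 55.975 = 21.125.

α = 55.975, β = 21.125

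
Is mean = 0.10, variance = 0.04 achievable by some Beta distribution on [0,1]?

Yes

For any Beta, Var(X) < E[X]·(1−E[X]).
Here μ(1−μ) = 0.10×0.90 = 0.0900, and 0.04 < 0.0900.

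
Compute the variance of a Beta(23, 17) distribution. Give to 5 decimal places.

μ = 23/40 = 0.575000; Var = μ(1−μ)/(α+β+1) = 0.2443750/41 = 0.00596.

0.00596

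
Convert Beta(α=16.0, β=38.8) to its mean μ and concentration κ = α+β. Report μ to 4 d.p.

κ = α+β = 16.0+38.8 = 54.8; μ = α/κ = 16.0/54.8 = 0.2920.

μ = 0.2920, κ = 54.8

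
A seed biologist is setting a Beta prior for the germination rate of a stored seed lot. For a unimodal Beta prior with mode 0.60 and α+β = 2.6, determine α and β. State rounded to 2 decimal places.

α = 1.36, β = 1.24

Since the density peak of Beta(α,β) is at (α−1)/(α+β−2),
α = 1 + 0.60(2.6−2) = 1.36 and β = 2.6 − 1.36 = 1.24.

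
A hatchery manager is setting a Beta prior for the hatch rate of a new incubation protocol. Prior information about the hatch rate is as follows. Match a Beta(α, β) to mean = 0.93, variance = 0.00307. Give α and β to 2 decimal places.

Write ν = α+β; then α = μν and Var = μ(1−μ)/(ν+1).
ν = μ(1−μ)/Var − 1 = 0.0651/0.00307 − 1 = 20.2052.
α = 0.93·20.2052 = 18.79, β = 0.07·20.2052 = 1.41.

α = 18.79, β = 1.41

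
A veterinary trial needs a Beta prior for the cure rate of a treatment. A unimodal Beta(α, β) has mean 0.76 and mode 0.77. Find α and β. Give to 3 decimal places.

With s = α+β: μ = α/s and mode = (α−1)/(s−2). Eliminating α = μs,
μs − 1 = m(s−2) ⇒ s(μ−m) = 1−2m ⇒ s = -0.54/-0.01 = 54.0000.
So α = μs = 41.040, β = (1−μ)s = 12.960.

α = 41.040, β = 12.960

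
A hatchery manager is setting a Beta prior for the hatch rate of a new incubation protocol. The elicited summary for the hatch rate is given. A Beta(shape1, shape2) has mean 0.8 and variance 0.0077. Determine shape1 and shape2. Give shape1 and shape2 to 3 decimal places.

shape1 = 15.823, shape2 = 3.956

By moment matching, shape1+shape2 = μ(1−μ)/σ² − 1 = (0.8·0.2)/0.0077 − 1 = 20.7792 − 1 = 19.7792.
Since shape1/(shape1+shape2) = μ, shape1 = 0.8·19.7792 = 15.823 and shape2 = 0.2·19.7792 = 3.956.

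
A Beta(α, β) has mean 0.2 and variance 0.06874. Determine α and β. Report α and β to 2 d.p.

Let s = α+β. The Beta variance is μ(1−μ)/(s+1).
So s+1 = μ(1−μ)/σ² = (0.2×0.8)/0.06874 = 0.16/0.06874 = 2.3276, giving s = 1.3276.
Then α = μs = 0.2×1.3276 = 0.27 and β = (1−μ)s = 0.8×1.3276 = 1.06.

α = 0.27, β = 1.06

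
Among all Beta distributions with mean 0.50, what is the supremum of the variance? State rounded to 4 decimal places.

Var = μ(1−μ)/(α+β+1), which approaches μ(1−μ) as α+β → 0.
So the supremum is μ(1−μ) = 0.50×0.50 = 0.2500.

0.2500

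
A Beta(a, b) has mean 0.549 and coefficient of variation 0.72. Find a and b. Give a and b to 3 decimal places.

a = 0.321, b = 0.264

σ = CV·μ = 0.72×0.549 = 0.39528, so σ² = 0.156246.
s+1 = μ(1−μ)/σ² = 0.247599/0.156246 = 1.5847, so s = a+b = 0.5847.
a = μs = 0.321, b = (1−μ)s = 0.264.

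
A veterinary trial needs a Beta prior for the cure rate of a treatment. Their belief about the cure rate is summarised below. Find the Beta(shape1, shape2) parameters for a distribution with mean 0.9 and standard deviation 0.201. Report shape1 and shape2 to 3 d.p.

shape1 = 1.105, shape2 = 0.123

σ² = 0.201² = 0.040401.
With s = shape1+shape2, Var = μ(1−μ)/(s+1), so s+1 = (0.9×0.1)/0.040401 = 2.2277 and s = 1.2277.
shape1 = μs = 1.105, shape2 = (1−μ)s = 0.123.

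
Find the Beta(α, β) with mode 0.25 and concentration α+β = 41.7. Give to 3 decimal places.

α = 10.925, β = 30.775

For α,β>1 the mode is (α−1)/(α+β−2), so α = mode·(κ−2)+1 = 0.25×39.7+1 = 10.925.
And β = (1−mode)·(κ−2)+1 = 0.75×39.7+1 = 30.775.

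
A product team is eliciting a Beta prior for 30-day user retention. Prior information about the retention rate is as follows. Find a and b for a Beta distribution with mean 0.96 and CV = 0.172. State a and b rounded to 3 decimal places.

a = 0.392, b = 0.016

σ = CV·μ = 0.172×0.96 = 0.16512, so σ² = 0.027265.
s+1 = μ(1−μ)/σ² = 0.0384/0.027265 = 1.4084, so s = a+b = 0.4084.
a = μs = 0.392, b = (1−μ)s = 0.016.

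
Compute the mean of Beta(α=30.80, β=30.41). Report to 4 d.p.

0.5032

E[X] = α/(α+β) = 30.80/61.21 = 0.5032.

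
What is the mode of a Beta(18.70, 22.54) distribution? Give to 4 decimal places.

The density x^(α−1)(1−x)^(β−1) is maximised at (α−1)/(α+β−2) = 17.70/39.24 = 0.4511.

0.4511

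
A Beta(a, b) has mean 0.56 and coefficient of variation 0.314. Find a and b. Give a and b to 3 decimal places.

a = 3.903, b = 3.066

σ = CV·μ = 0.314×0.56 = 0.17584, so σ² = 0.030920.
s+1 = μ(1−μ)/σ² = 0.2464/0.030920 = 7.9690, so s = a+b = 6.9690.
a = μs = 3.903, b = (1−μ)s = 3.066.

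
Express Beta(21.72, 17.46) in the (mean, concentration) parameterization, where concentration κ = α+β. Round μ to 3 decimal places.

κ = α+β = 21.72+17.46 = 39.18; μ = α/κ = 21.72/39.18 = 0.554.

μ = 0.554, κ = 39.18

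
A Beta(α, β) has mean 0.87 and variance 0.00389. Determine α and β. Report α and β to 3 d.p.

α = 24.425, β = 3.650

By moment matching, α+β = μ(1−μ)/σ² − 1 = (0.87·0.13)/0.00389 − 1 = 29.0746 − 1 = 28.0746.
Since α/(α+β) = μ, α = 0.87·28.0746 = 24.425 and β = 0.13·28.0746 = 3.650.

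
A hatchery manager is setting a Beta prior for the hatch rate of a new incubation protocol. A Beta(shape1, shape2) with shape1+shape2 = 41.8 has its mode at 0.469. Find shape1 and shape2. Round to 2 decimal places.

Since the density peak of Beta(shape1,shape2) is at (shape1−1)/(shape1+shape2−2),
shape1 = 1 + 0.469(41.8−2) = 19.67 and shape2 = 41.8 − 19.67 = 22.13.

shape1 = 19.67, shape2 = 22.13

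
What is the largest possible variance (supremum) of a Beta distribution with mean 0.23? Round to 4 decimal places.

0.1771

For fixed mean μ the Beta variance is μ(1−μ)/(α+β+1), increasing as α+β decreases.
Its least upper bound (not attained) is μ(1−μ) = 0.23·0.77 = 0.1771.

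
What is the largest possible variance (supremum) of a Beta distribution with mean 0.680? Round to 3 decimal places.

Var = μ(1−μ)/(α+β+1), which approaches μ(1−μ) as α+β → 0.
So the supremum is μ(1−μ) = 0.680×0.320 = 0.218.

0.218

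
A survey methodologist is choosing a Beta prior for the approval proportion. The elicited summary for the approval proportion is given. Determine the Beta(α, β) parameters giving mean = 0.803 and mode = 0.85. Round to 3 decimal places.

α = 11.960, β = 2.934

Let s = α+β. Mean gives α = μs = 0.803s; mode gives (α−1)/(s−2) = 0.85.
Substituting: 0.803s − 1 = 0.85(s−2) = 0.85s − 1.70, so -0.047s = -0.70 and s = 14.8936.
Then α = 0.803×14.8936 = 11.960 and β = s−α = 2.934.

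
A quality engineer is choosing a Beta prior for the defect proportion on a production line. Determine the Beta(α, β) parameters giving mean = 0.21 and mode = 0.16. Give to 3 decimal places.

α = 2.856, β = 10.744

With s = α+β: μ = α/s and mode = (α−1)/(s−2). Eliminating α = μs,
μs − 1 = m(s−2) ⇒ s(μ−m) = 1−2m ⇒ s = 0.68/0.05 = 13.6000.
So α = μs = 2.856, β = (1−μ)s = 10.744.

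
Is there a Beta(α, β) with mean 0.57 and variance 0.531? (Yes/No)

A Beta with mean μ has variance μ(1−μ)/(α+β+1) < μ(1−μ).
Here μ(1−μ) = 0.57×0.43 = 0.2451, and 0.531 ≥ 0.2451.

No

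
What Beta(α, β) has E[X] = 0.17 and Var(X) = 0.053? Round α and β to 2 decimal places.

Let s = α+β. The Beta variance is μ(1−μ)/(s+1).
So s+1 = μ(1−μ)/σ² = (0.17×0.83)/0.053 = 0.1411/0.053 = 2.6623, giving s = 1.6623.
Then α = μs = 0.17×1.6623 = 0.28 and β = (1−μ)s = 0.83×1.6623 = 1.38.

α = 0.28, β = 1.38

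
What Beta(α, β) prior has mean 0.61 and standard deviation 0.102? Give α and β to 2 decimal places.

First σ² = 0.010404. Setting α = μn, β = (1−μ)n with n = α+β,
μ(1−μ)/(n+1) = 0.010404 ⇒ n+1 = 0.2379/0.010404 = 22.8662 ⇒ n = 21.8662.
Hence α = 0.61×21.8662 = 13.34, β = 0.39×21.8662 = 8.53.

α = 13.34, β = 8.53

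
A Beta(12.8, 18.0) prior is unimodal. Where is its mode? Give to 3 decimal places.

The density x^(α−1)(1−x)^(β−1) is maximised at (α−1)/(α+β−2) = 11.8/28.8 = 0.410.

0.410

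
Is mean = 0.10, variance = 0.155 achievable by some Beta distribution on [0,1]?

No

A Beta with mean μ has variance μ(1−μ)/(α+β+1) < μ(1−μ).
Here μ(1−μ) = 0.10×0.90 = 0.0900, and 0.155 ≥ 0.0900.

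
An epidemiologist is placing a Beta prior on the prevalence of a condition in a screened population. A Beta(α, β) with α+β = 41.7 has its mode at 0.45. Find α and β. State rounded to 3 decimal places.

α = 18.865, β = 22.835

Since the density peak of Beta(α,β) is at (α−1)/(α+β−2),
α = 1 + 0.45(41.7−2) = 18.865 and β = 41.7 − 18.865 = 22.835.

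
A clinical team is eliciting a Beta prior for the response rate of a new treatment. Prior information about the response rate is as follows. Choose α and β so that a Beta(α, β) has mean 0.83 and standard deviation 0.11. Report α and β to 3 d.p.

Variance = 0.11² = 0.0121. The moment-matching identity α+β = μ(1−μ)/Var − 1 gives
α+β = 0.1411/0.0121 − 1 = 10.6612, so α = μ·10.6612 = 8.849 and β = (1−μ)·10.6612 = 1.812.

α = 8.849, β = 1.812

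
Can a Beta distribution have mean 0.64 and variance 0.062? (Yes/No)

Yes

The Beta variance bound is σ² < μ(1−μ).
Here μ(1−μ) = 0.64×0.36 = 0.2304, and 0.062 < 0.2304.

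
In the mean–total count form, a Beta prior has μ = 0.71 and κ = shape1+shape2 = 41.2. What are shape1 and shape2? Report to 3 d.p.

shape1 = 29.252, shape2 = 11.948

shape1 = μκ = 0.71×41.2 = 29.252 and shape2 = (1−μ)κ = 0.29×41.2 = 11.948.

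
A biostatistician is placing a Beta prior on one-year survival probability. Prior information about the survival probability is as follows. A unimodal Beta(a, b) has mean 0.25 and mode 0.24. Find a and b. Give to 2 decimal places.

a = 13.00, b = 39.00

With s = a+b: μ = a/s and mode = (a−1)/(s−2). Eliminating a = μs,
μs − 1 = m(s−2) ⇒ s(μ−m) = 1−2m ⇒ s = 0.52/0.01 = 52.0000.
So a = μs = 13.00, b = (1−μ)s = 39.00.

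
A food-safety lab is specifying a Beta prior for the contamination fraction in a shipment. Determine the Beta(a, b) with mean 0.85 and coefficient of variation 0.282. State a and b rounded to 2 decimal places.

Var = (CV·μ)² = (0.282×0.85)² = 0.057456.
a+b = μ(1−μ)/Var − 1 = 0.1275/0.057456 − 1 = 1.2191.
Thus a = 0.85·1.2191 = 1.04 and b = 0.15·1.2191 = 0.18.

a = 1.04, b = 0.18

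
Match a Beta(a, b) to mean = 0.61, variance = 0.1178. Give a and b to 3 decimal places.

Let s = a+b. The Beta variance is μ(1−μ)/(s+1).
So s+1 = μ(1−μ)/σ² = (0.61×0.39)/0.1178 = 0.2379/0.1178 = 2.0195, giving s = 1.0195.
Then a = μs = 0.61×1.0195 = 0.622 and b = (1−μ)s = 0.39×1.0195 = 0.398.

a = 0.622, b = 0.398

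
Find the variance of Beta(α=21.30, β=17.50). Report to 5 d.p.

μ = 21.30/38.80 = 0.548969; Var = μ(1−μ)/(α+β+1) = 0.2476020/39.80 = 0.00622.

0.00622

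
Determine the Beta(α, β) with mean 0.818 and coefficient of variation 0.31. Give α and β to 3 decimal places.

α = 1.076, β = 0.239

σ = CV·μ = 0.31×0.818 = 0.25358, so σ² = 0.064303.
s+1 = μ(1−μ)/σ² = 0.148876/0.064303 = 2.3152, so s = α+β = 1.3152.
α = μs = 1.076, β = (1−μ)s = 0.239.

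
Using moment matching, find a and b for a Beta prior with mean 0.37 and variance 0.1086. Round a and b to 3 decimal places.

a = 0.424, b = 0.722

Write ν = a+b; then a = μν and Var = μ(1−μ)/(ν+1).
ν = μ(1−μ)/Var − 1 = 0.2331/0.1086 − 1 = 1.1464.
a = 0.37·1.1464 = 0.424, b = 0.63·1.1464 = 0.722.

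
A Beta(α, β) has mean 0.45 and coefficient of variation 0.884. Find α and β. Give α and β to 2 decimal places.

α = 0.25, β = 0.31

Var = (CV·μ)² = (0.884×0.45)² = 0.158245.
α+β = μ(1−μ)/Var − 1 = 0.2475/0.158245 − 1 = 0.5640.
Thus α = 0.45·0.5640 = 0.25 and β = 0.55·0.5640 = 0.31.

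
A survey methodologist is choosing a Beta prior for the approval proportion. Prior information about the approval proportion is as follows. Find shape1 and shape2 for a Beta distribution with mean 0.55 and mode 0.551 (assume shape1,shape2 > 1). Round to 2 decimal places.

shape1 = 56.10, shape2 = 45.90

Let s = shape1+shape2. Mean gives shape1 = μs = 0.55s; mode gives (shape1−1)/(s−2) = 0.551.
Substituting: 0.55s − 1 = 0.551(s−2) = 0.551s − 1.102, so -0.001s = -0.102 and s = 102.0000.
Then shape1 = 0.55×102.0000 = 56.10 and shape2 = s−shape1 = 45.90.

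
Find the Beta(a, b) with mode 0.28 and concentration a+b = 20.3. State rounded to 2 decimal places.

For a,b>1 the mode is (a−1)/(a+b−2), so a = mode·(κ−2)+1 = 0.28×18.3+1 = 6.12.
And b = (1−mode)·(κ−2)+1 = 0.72×18.3+1 = 14.18.

a = 6.12, b = 14.18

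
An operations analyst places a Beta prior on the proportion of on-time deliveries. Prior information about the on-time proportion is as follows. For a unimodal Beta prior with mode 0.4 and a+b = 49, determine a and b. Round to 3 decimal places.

For a,b>1 the mode is (a−1)/(a+b−2), so a = mode·(κ−2)+1 = 0.4×47+1 = 19.800.
And b = (1−mode)·(κ−2)+1 = 0.6×47+1 = 29.200.

a = 19.800, b = 29.200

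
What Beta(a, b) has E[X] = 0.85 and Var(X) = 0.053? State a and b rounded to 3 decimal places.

a = 1.195, b = 0.211

Let s = a+b. The Beta variance is μ(1−μ)/(s+1).
So s+1 = μ(1−μ)/σ² = (0.85×0.15)/0.053 = 0.1275/0.053 = 2.4057, giving s = 1.4057.
Then a = μs = 0.85×1.4057 = 1.195 and b = (1−μ)s = 0.15×1.4057 = 0.211.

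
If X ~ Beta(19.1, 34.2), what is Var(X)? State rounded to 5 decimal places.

0.00423

α+β = 53.3 and αβ = 653.22, so Var = αβ/[(α+β)²(α+β+1)] = 653.22/154260.327 = 0.00423.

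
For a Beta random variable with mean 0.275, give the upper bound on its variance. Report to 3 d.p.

For fixed mean μ the Beta variance is μ(1−μ)/(α+β+1), increasing as α+β decreases.
Its least upper bound (not attained) is μ(1−μ) = 0.275·0.725 = 0.199.

0.199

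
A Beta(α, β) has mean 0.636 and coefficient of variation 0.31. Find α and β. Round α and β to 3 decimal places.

Var = (CV·μ)² = (0.31×0.636)² = 0.038872.
α+β = μ(1−μ)/Var − 1 = 0.231504/0.038872 − 1 = 4.9555.
Thus α = 0.636·4.9555 = 3.152 and β = 0.364·4.9555 = 1.804.

α = 3.152, β = 1.804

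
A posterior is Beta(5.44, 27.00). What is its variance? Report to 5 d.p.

0.00417

α+β = 32.44 and αβ = 146.8800, so Var = αβ/[(α+β)²(α+β+1)] = 146.8800/35190.704384 = 0.00417.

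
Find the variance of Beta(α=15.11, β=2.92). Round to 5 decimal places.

μ = 15.11/18.03 = 0.838048; Var = μ(1−μ)/(α+β+1) = 0.1357238/19.03 = 0.00713.

0.00713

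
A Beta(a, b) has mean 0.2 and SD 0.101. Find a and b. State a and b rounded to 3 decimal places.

a = 2.937, b = 11.748

First σ² = 0.010201. Setting a = μn, b = (1−μ)n with n = a+b,
μ(1−μ)/(n+1) = 0.010201 ⇒ n+1 = 0.16/0.010201 = 15.6847 ⇒ n = 14.6847.
Hence a = 0.2×14.6847 = 2.937, b = 0.8×14.6847 = 11.748.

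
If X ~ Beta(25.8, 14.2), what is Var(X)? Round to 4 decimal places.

Var = αβ/[(α+β)²(α+β+1)] = (25.8×14.2)/(40.0²×41.0) = 366.36/65600.000 = 0.0056.

0.0056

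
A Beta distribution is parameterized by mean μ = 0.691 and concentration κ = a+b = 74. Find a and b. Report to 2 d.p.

a = 51.13, b = 22.87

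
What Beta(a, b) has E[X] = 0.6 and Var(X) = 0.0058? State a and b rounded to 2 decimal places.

a = 24.23, b = 16.15

Let s = a+b. The Beta variance is μ(1−μ)/(s+1).
So s+1 = μ(1−μ)/σ² = (0.6×0.4)/0.0058 = 0.24/0.0058 = 41.3793, giving s = 40.3793.
Then a = μs = 0.6×40.3793 = 24.23 and b = (1−μ)s = 0.4×40.3793 = 16.15.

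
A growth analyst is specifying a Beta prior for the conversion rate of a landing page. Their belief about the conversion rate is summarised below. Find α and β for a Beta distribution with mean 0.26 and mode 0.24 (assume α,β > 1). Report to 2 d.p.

α = 6.76, β = 19.24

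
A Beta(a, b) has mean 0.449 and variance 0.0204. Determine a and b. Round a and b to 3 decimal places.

Let s = a+b. The Beta variance is μ(1−μ)/(s+1).
So s+1 = μ(1−μ)/σ² = (0.449×0.551)/0.0204 = 0.247399/0.0204 = 12.1274, giving s = 11.1274.
Then a = μs = 0.449×11.1274 = 4.996 and b = (1−μ)s = 0.551×11.1274 = 6.131.

a = 4.996, b = 6.131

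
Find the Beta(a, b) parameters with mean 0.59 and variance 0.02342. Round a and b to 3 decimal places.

a = 5.504, b = 3.825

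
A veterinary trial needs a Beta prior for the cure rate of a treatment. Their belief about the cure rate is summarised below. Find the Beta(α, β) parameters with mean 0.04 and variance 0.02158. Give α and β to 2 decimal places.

α = 0.03, β = 0.75

By moment matching, α+β = μ(1−μ)/σ² − 1 = (0.04·0.96)/0.02158 − 1 = 1.7794 − 1 = 0.7794.
Since α/(α+β) = μ, α = 0.04·0.7794 = 0.03 and β = 0.96·0.7794 = 0.75.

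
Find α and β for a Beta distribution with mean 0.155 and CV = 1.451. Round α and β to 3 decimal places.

σ = CV·μ = 1.451×0.155 = 0.22491, so σ² = 0.050582.
s+1 = μ(1−μ)/σ² = 0.130975/0.050582 = 2.5893, so s = α+β = 1.5893.
α = μs = 0.246, β = (1−μ)s = 1.343.

α = 0.246, β = 1.343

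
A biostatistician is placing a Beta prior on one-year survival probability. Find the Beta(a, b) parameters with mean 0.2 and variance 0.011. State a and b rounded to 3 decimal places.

Let s = a+b. The Beta variance is μ(1−μ)/(s+1).
So s+1 = μ(1−μ)/σ² = (0.2×0.8)/0.011 = 0.16/0.011 = 14.5455, giving s = 13.5455.
Then a = μs = 0.2×13.5455 = 2.709 and b = (1−μ)s = 0.8×13.5455 = 10.836.

a = 2.709, b = 10.836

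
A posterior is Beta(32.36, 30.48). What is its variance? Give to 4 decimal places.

α+β = 62.84 and αβ = 986.3328, so Var = αβ/[(α+β)²(α+β+1)] = 986.3328/252095.579904 = 0.0039.

0.0039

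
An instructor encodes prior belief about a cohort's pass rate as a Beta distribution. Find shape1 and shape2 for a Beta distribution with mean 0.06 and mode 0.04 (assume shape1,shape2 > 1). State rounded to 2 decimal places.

Let s = shape1+shape2. Mean gives shape1 = μs = 0.06s; mode gives (shape1−1)/(s−2) = 0.04.
Substituting: 0.06s − 1 = 0.04(s−2) = 0.04s − 0.08, so 0.02s = 0.92 and s = 46.0000.
Then shape1 = 0.06×46.0000 = 2.76 and shape2 = s−shape1 = 43.24.

shape1 = 2.76, shape2 = 43.24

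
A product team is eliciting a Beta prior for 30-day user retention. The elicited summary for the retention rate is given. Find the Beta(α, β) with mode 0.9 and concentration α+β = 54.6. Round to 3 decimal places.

α = 48.340, β = 6.260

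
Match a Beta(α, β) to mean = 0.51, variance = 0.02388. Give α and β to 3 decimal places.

Write ν = α+β; then α = μν and Var = μ(1−μ)/(ν+1).
ν = μ(1−μ)/Var − 1 = 0.2499/0.02388 − 1 = 9.4648.
α = 0.51·9.4648 = 4.827, β = 0.49·9.4648 = 4.638.

α = 4.827, β = 4.638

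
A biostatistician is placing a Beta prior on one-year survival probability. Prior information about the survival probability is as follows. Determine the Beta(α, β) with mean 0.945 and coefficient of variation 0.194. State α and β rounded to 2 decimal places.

α = 0.52, β = 0.03

σ = CV·μ = 0.194×0.945 = 0.18333, so σ² = 0.033610.
s+1 = μ(1−μ)/σ² = 0.051975/0.033610 = 1.5464, so s = α+β = 0.5464.
α = μs = 0.52, β = (1−μ)s = 0.03.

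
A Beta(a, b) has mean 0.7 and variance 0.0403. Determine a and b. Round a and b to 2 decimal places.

a = 2.95, b = 1.26

By moment matching, a+b = μ(1−μ)/σ² − 1 = (0.7·0.3)/0.0403 − 1 = 5.2109 − 1 = 4.2109.
Since a/(a+b) = μ, a = 0.7·4.2109 = 2.95 and b = 0.3·4.2109 = 1.26.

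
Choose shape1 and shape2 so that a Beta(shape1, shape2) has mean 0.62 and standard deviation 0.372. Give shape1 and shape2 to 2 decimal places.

shape1 = 0.44, shape2 = 0.27

σ² = 0.372² = 0.138384.
With s = shape1+shape2, Var = μ(1−μ)/(s+1), so s+1 = (0.62×0.38)/0.138384 = 1.7025 and s = 0.7025.
shape1 = μs = 0.44, shape2 = (1−μ)s = 0.27.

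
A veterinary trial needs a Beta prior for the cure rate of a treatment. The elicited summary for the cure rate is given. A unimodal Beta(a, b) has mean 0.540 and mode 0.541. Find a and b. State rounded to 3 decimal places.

With s = a+b: μ = a/s and mode = (a−1)/(s−2). Eliminating a = μs,
μs − 1 = m(s−2) ⇒ s(μ−m) = 1−2m ⇒ s = -0.082/-0.001 = 82.0000.
So a = μs = 44.280, b = (1−μ)s = 37.720.

a = 44.280, b = 37.720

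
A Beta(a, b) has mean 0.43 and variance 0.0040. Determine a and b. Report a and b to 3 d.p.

Let s = a+b. The Beta variance is μ(1−μ)/(s+1).
So s+1 = μ(1−μ)/σ² = (0.43×0.57)/0.0040 = 0.2451/0.0040 = 61.2750, giving s = 60.2750.
Then a = μs = 0.43×60.2750 = 25.918 and b = (1−μ)s = 0.57×60.2750 = 34.357.

a = 25.918, b = 34.357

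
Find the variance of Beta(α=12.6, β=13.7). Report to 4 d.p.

μ = 12.6/26.3 = 0.479087; Var = μ(1−μ)/(α+β+1) = 0.2495627/27.3 = 0.0091.

0.0091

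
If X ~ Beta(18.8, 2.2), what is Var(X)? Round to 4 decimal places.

0.0043

Var = αβ/[(α+β)²(α+β+1)] = (18.8×2.2)/(21.0²×22.0) = 41.36/9702.000 = 0.0043.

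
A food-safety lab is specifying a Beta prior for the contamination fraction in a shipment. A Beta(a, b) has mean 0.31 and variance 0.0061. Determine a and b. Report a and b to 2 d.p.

a = 10.56, b = 23.51

Write ν = a+b; then a = μν and Var = μ(1−μ)/(ν+1).
ν = μ(1−μ)/Var − 1 = 0.2139/0.0061 − 1 = 34.0656.
a = 0.31·34.0656 = 10.56, b = 0.69·34.0656 = 23.51.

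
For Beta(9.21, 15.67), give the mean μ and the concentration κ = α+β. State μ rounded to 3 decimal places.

κ = α+β = 9.21+15.67 = 24.88; μ = α/κ = 9.21/24.88 = 0.370.

μ = 0.370, κ = 24.88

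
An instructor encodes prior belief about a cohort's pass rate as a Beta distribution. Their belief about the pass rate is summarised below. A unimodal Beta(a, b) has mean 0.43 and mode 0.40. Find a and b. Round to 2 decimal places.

With s = a+b: μ = a/s and mode = (a−1)/(s−2). Eliminating a = μs,
μs − 1 = m(s−2) ⇒ s(μ−m) = 1−2m ⇒ s = 0.20/0.03 = 6.6667.
So a = μs = 2.87, b = (1−μ)s = 3.80.

a = 2.87, b = 3.80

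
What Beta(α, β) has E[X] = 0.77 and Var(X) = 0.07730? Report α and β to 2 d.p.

α = 0.99, β = 0.30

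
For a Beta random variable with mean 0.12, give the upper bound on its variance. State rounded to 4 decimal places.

For fixed mean μ the Beta variance is μ(1−μ)/(α+β+1), increasing as α+β decreases.
Its least upper bound (not attained) is μ(1−μ) = 0.12·0.88 = 0.1056.

0.1056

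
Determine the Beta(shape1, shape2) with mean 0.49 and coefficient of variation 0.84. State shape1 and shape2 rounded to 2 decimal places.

shape1 = 0.23, shape2 = 0.24

σ = CV·μ = 0.84×0.49 = 0.41160, so σ² = 0.169415.
s+1 = μ(1−μ)/σ² = 0.2499/0.169415 = 1.4751, so s = shape1+shape2 = 0.4751.
shape1 = μs = 0.23, shape2 = (1−μ)s = 0.24.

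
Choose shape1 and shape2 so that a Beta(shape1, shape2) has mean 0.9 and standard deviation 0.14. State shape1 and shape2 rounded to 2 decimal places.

Variance = 0.14² = 0.0196. The moment-matching identity shape1+shape2 = μ(1−μ)/Var − 1 gives
shape1+shape2 = 0.09/0.0196 − 1 = 3.5918, so shape1 = μ·3.5918 = 3.23 and shape2 = (1−μ)·3.5918 = 0.36.

shape1 = 3.23, shape2 = 0.36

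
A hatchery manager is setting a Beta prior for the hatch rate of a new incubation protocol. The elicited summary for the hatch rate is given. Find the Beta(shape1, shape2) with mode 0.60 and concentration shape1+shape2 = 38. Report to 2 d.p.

shape1 = 22.60, shape2 = 15.40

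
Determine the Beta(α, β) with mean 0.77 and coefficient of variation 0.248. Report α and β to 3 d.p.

α = 2.970, β = 0.887

σ = CV·μ = 0.248×0.77 = 0.19096, so σ² = 0.036466.
s+1 = μ(1−μ)/σ² = 0.1771/0.036466 = 4.8566, so s = α+β = 3.8566.
α = μs = 2.970, β = (1−μ)s = 0.887.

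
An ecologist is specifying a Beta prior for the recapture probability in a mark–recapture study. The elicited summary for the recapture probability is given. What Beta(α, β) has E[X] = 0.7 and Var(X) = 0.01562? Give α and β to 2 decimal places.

By moment matching, α+β = μ(1−μ)/σ² − 1 = (0.7·0.3)/0.01562 − 1 = 13.4443 − 1 = 12.4443.
Since α/(α+β) = μ, α = 0.7·12.4443 = 8.71 and β = 0.3·12.4443 = 3.73.

α = 8.71, β = 3.73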